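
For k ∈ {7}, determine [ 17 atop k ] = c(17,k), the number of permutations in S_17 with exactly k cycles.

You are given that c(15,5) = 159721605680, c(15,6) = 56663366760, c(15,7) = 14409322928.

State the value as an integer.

5374523477960

[16] T[16,6]:15*56663366760+159721605680=1009672107080 · T[16,7]:15*14409322928+56663366760=272803210680
[17] T[17,7]:16*272803210680+1009672107080=5374523477960
Read c(17,7) = 5374523477960.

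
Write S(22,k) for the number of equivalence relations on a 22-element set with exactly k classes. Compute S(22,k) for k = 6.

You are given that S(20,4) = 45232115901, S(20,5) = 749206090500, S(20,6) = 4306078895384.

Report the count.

163305339345225

[21] T[21,5]:5*749206090500+45232115901=3791262568401 · T[21,6]:6*4306078895384+749206090500=26585679462804
[22] T[22,6]:6*26585679462804+3791262568401=163305339345225
Read S(22,6) = 163305339345225.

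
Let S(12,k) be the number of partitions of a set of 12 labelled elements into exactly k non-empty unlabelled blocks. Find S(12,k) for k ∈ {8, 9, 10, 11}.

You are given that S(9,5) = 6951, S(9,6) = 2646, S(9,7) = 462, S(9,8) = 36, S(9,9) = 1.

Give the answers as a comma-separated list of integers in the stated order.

row 10: T[10][6]=6·2646+6951=22827  T[10][7]=7·462+2646=5880  T[10][8]=8·36+462=750  T[10][9]=9·1+36=45  T[10][10]=10·0+1=1
row 11: T[11][7]=7·5880+22827=63987  T[11][8]=8·750+5880=11880  T[11][9]=9·45+750=1155  T[11][10]=10·1+45=55  T[11][11]=11·0+1=1
row 12: T[12][8]=8·11880+63987=159027  T[12][9]=9·1155+11880=22275  T[12][10]=10·55+1155=1705  T[12][11]=11·1+55=66
Read S(12,8) = 159027, S(12,9) = 22275, S(12,10) = 1705, S(12,11) = 66.

159027, 22275, 1705, 66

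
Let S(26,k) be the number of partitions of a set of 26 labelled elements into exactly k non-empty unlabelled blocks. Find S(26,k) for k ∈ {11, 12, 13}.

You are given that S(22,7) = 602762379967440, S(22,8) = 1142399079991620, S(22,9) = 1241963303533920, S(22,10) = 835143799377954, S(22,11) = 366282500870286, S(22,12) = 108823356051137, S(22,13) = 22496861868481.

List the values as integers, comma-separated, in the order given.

10029078340998476760, 5149507353856958820, 1850568574253550060

@23  (23,8):1142399079991620·8+602762379967440→9741955019900400, (23,9):1241963303533920·9+1142399079991620→12320068811796900, (23,10):835143799377954·10+1241963303533920→9593401297313460, (23,11):366282500870286·11+835143799377954→4864251308951100, (23,12):108823356051137·12+366282500870286→1672162773483930, (23,13):22496861868481·13+108823356051137→401282560341390
@24  (24,9):12320068811796900·9+9741955019900400→120622574326072500, (24,10):9593401297313460·10+12320068811796900→108254081784931500, (24,11):4864251308951100·11+9593401297313460→63100165695775560, (24,12):1672162773483930·12+4864251308951100→24930204590758260, (24,13):401282560341390·13+1672162773483930→6888836057922000
@25  (25,10):108254081784931500·10+120622574326072500→1203163392175387500, (25,11):63100165695775560·11+108254081784931500→802355904438462660, (25,12):24930204590758260·12+63100165695775560→362262620784874680, (25,13):6888836057922000·13+24930204590758260→114485073343744260
@26  (26,11):802355904438462660·11+1203163392175387500→10029078340998476760, (26,12):362262620784874680·12+802355904438462660→5149507353856958820, (26,13):114485073343744260·13+362262620784874680→1850568574253550060
Read S(26,11) = 10029078340998476760, S(26,12) = 5149507353856958820, S(26,13) = 1850568574253550060.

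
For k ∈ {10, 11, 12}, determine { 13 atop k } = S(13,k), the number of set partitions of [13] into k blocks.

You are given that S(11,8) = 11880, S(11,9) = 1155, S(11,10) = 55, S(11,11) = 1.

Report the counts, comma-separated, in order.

r12: T_12,9=9×1155+11880=22275; T_12,10=10×55+1155=1705; T_12,11=11×1+55=66; T_12,12=12×0+1=1
r13: T_13,10=10×1705+22275=39325; T_13,11=11×66+1705=2431; T_13,12=12×1+66=78
Read S(13,10) = 39325, S(13,11) = 2431, S(13,12) = 78.

39325, 2431, 78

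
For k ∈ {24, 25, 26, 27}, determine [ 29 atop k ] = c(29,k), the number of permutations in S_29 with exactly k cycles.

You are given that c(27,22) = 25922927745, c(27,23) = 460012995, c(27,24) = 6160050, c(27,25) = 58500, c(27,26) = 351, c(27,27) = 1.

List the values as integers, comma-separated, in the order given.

i=28: T(28,23)=25922927745+27·460012995=38343278610 | T(28,24)=460012995+27·6160050=626334345 | T(28,25)=6160050+27·58500=7739550 | T(28,26)=58500+27·351=67977 | T(28,27)=351+27·1=378
i=29: T(29,24)=38343278610+28·626334345=55880640270 | T(29,25)=626334345+28·7739550=843041745 | T(29,26)=7739550+28·67977=9642906 | T(29,27)=67977+28·378=78561
Read c(29,24) = 55880640270, c(29,25) = 843041745, c(29,26) = 9642906, c(29,27) = 78561.

55880640270, 843041745, 9642906, 78561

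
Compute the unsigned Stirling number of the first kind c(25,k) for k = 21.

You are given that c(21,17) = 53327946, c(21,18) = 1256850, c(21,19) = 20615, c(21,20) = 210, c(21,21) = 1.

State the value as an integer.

238810495

row 22: T[22][18]=21·1256850+53327946=79721796  T[22][19]=21·20615+1256850=1689765  T[22][20]=21·210+20615=25025  T[22][21]=21·1+210=231
row 23: T[23][19]=22·1689765+79721796=116896626  T[23][20]=22·25025+1689765=2240315  T[23][21]=22·231+25025=30107
row 24: T[24][20]=23·2240315+116896626=168423871  T[24][21]=23·30107+2240315=2932776
row 25: T[25][21]=24·2932776+168423871=238810495
Read c(25,21) = 238810495.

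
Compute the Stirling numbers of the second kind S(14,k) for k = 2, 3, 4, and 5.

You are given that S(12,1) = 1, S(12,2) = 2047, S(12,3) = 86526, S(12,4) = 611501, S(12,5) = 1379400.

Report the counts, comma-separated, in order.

@13  (13,1):1·1+0→1, (13,2):2047·2+1→4095, (13,3):86526·3+2047→261625, (13,4):611501·4+86526→2532530, (13,5):1379400·5+611501→7508501
@14  (14,2):4095·2+1→8191, (14,3):261625·3+4095→788970, (14,4):2532530·4+261625→10391745, (14,5):7508501·5+2532530→40075035
Read S(14,2) = 8191, S(14,3) = 788970, S(14,4) = 10391745, S(14,5) = 40075035.

8191, 788970, 10391745, 40075035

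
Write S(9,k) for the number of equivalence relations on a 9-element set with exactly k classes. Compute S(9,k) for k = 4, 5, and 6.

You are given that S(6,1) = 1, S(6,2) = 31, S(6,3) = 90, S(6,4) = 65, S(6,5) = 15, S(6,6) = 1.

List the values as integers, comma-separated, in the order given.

7770, 6951, 2646

[7] T[7,2]:2*31+1=63 · T[7,3]:3*90+31=301 · T[7,4]:4*65+90=350 · T[7,5]:5*15+65=140 · T[7,6]:6*1+15=21
[8] T[8,3]:3*301+63=966 · T[8,4]:4*350+301=1701 · T[8,5]:5*140+350=1050 · T[8,6]:6*21+140=266
[9] T[9,4]:4*1701+966=7770 · T[9,5]:5*1050+1701=6951 · T[9,6]:6*266+1050=2646
Read S(9,4) = 7770, S(9,5) = 6951, S(9,6) = 2646.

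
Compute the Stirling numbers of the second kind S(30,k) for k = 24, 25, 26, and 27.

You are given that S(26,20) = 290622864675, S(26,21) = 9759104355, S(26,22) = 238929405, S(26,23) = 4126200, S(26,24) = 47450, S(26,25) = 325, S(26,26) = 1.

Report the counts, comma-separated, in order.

@27  (27,21):9759104355·21+290622864675→495564056130, (27,22):238929405·22+9759104355→15015551265, (27,23):4126200·23+238929405→333832005, (27,24):47450·24+4126200→5265000, (27,25):325·25+47450→55575, (27,26):1·26+325→351, (27,27):0·27+1→1
@28  (28,22):15015551265·22+495564056130→825906183960, (28,23):333832005·23+15015551265→22693687380, (28,24):5265000·24+333832005→460192005, (28,25):55575·25+5265000→6654375, (28,26):351·26+55575→64701, (28,27):1·27+351→378
@29  (29,23):22693687380·23+825906183960→1347860993700, (29,24):460192005·24+22693687380→33738295500, (29,25):6654375·25+460192005→626551380, (29,26):64701·26+6654375→8336601, (29,27):378·27+64701→74907
@30  (30,24):33738295500·24+1347860993700→2157580085700, (30,25):626551380·25+33738295500→49402080000, (30,26):8336601·26+626551380→843303006, (30,27):74907·27+8336601→10359090
Read S(30,24) = 2157580085700, S(30,25) = 49402080000, S(30,26) = 843303006, S(30,27) = 10359090.

2157580085700, 49402080000, 843303006, 10359090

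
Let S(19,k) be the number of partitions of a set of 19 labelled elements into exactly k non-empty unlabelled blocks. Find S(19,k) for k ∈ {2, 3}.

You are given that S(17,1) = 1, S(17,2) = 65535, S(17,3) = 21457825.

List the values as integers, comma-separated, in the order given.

262143, 193448101

i=18: T(18,1)=0+1·1=1 | T(18,2)=1+2·65535=131071 | T(18,3)=65535+3·21457825=64439010
i=19: T(19,2)=1+2·131071=262143 | T(19,3)=131071+3·64439010=193448101
Read S(19,2) = 262143, S(19,3) = 193448101.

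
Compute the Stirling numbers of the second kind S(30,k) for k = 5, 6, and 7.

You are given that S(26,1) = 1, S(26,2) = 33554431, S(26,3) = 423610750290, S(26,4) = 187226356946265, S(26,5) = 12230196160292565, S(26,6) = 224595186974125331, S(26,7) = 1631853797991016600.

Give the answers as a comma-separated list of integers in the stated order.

7713000216608565075, 299310102746948685757, 4168916722553086402080

row 27: T[27][2]=2·33554431+1=67108863  T[27][3]=3·423610750290+33554431=1270865805301  T[27][4]=4·187226356946265+423610750290=749329038535350  T[27][5]=5·12230196160292565+187226356946265=61338207158409090  T[27][6]=6·224595186974125331+12230196160292565=1359801318005044551  T[27][7]=7·1631853797991016600+224595186974125331=11647571772911241531
row 28: T[28][3]=3·1270865805301+67108863=3812664524766  T[28][4]=4·749329038535350+1270865805301=2998587019946701  T[28][5]=5·61338207158409090+749329038535350=307440364830580800  T[28][6]=6·1359801318005044551+61338207158409090=8220146115188676396  T[28][7]=7·11647571772911241531+1359801318005044551=82892803728383735268
row 29: T[29][4]=4·2998587019946701+3812664524766=11998160744311570  T[29][5]=5·307440364830580800+2998587019946701=1540200411172850701  T[29][6]=6·8220146115188676396+307440364830580800=49628317055962639176  T[29][7]=7·82892803728383735268+8220146115188676396=588469772213874823272
row 30: T[30][5]=5·1540200411172850701+11998160744311570=7713000216608565075  T[30][6]=6·49628317055962639176+1540200411172850701=299310102746948685757  T[30][7]=7·588469772213874823272+49628317055962639176=4168916722553086402080
Read S(30,5) = 7713000216608565075, S(30,6) = 299310102746948685757, S(30,7) = 4168916722553086402080.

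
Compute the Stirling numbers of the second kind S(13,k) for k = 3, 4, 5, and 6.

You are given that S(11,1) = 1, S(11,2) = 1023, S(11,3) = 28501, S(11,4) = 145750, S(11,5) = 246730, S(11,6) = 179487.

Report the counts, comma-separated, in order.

261625, 2532530, 7508501, 9321312

[12] T[12,2]:2*1023+1=2047 · T[12,3]:3*28501+1023=86526 · T[12,4]:4*145750+28501=611501 · T[12,5]:5*246730+145750=1379400 · T[12,6]:6*179487+246730=1323652
[13] T[13,3]:3*86526+2047=261625 · T[13,4]:4*611501+86526=2532530 · T[13,5]:5*1379400+611501=7508501 · T[13,6]:6*1323652+1379400=9321312
Read S(13,3) = 261625, S(13,4) = 2532530, S(13,5) = 7508501, S(13,6) = 9321312.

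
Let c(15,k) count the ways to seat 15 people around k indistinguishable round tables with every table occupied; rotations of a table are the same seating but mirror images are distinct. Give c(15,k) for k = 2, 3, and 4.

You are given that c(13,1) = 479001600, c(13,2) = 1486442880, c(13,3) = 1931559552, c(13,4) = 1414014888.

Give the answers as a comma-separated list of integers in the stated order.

@14  (14,1):479001600·13+0→6227020800, (14,2):1486442880·13+479001600→19802759040, (14,3):1931559552·13+1486442880→26596717056, (14,4):1414014888·13+1931559552→20313753096
@15  (15,2):19802759040·14+6227020800→283465647360, (15,3):26596717056·14+19802759040→392156797824, (15,4):20313753096·14+26596717056→310989260400
Read c(15,2) = 283465647360, c(15,3) = 392156797824, c(15,4) = 310989260400.

283465647360, 392156797824, 310989260400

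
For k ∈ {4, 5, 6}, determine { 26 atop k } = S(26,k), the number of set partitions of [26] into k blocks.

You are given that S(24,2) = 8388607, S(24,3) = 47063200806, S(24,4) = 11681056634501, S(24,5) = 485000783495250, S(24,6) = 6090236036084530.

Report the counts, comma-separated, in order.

187226356946265, 12230196160292565, 224595186974125331

r25: T_25,3=3×47063200806+8388607=141197991025; T_25,4=4×11681056634501+47063200806=46771289738810; T_25,5=5×485000783495250+11681056634501=2436684974110751; T_25,6=6×6090236036084530+485000783495250=37026417000002430
r26: T_26,4=4×46771289738810+141197991025=187226356946265; T_26,5=5×2436684974110751+46771289738810=12230196160292565; T_26,6=6×37026417000002430+2436684974110751=224595186974125331
Read S(26,4) = 187226356946265, S(26,5) = 12230196160292565, S(26,6) = 224595186974125331.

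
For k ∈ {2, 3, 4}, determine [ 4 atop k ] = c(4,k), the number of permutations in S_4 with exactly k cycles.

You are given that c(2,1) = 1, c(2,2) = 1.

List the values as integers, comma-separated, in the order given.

row 3: T[3][1]=2·1+0=2  T[3][2]=2·1+1=3  T[3][3]=2·0+1=1
row 4: T[4][2]=3·3+2=11  T[4][3]=3·1+3=6  T[4][4]=3·0+1=1
Read c(4,2) = 11, c(4,3) = 6, c(4,4) = 1.

11, 6, 1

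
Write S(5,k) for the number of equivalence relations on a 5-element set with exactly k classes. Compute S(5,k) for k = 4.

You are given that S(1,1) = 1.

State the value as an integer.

[2] T[2,1]:1*1+0=1 · T[2,2]:2*0+1=1
[3] T[3,2]:2*1+1=3 · T[3,3]:3*0+1=1
[4] T[4,3]:3*1+3=6 · T[4,4]:4*0+1=1
[5] T[5,4]:4*1+6=10
Read S(5,4) = 10.

10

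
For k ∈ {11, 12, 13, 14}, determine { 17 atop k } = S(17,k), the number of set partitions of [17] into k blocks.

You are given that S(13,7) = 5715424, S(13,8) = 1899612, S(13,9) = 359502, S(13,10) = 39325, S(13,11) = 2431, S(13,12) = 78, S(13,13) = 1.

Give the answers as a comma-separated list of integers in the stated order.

[14] T[14,8]:8*1899612+5715424=20912320 · T[14,9]:9*359502+1899612=5135130 · T[14,10]:10*39325+359502=752752 · T[14,11]:11*2431+39325=66066 · T[14,12]:12*78+2431=3367 · T[14,13]:13*1+78=91 · T[14,14]:14*0+1=1
[15] T[15,9]:9*5135130+20912320=67128490 · T[15,10]:10*752752+5135130=12662650 · T[15,11]:11*66066+752752=1479478 · T[15,12]:12*3367+66066=106470 · T[15,13]:13*91+3367=4550 · T[15,14]:14*1+91=105
[16] T[16,10]:10*12662650+67128490=193754990 · T[16,11]:11*1479478+12662650=28936908 · T[16,12]:12*106470+1479478=2757118 · T[16,13]:13*4550+106470=165620 · T[16,14]:14*105+4550=6020
[17] T[17,11]:11*28936908+193754990=512060978 · T[17,12]:12*2757118+28936908=62022324 · T[17,13]:13*165620+2757118=4910178 · T[17,14]:14*6020+165620=249900
Read S(17,11) = 512060978, S(17,12) = 62022324, S(17,13) = 4910178, S(17,14) = 249900.

512060978, 62022324, 4910178, 249900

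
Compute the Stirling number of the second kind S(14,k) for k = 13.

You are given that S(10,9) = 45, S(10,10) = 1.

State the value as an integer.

row 11: T[11][10]=10·1+45=55  T[11][11]=11·0+1=1
row 12: T[12][11]=11·1+55=66  T[12][12]=12·0+1=1
row 13: T[13][12]=12·1+66=78  T[13][13]=13·0+1=1
row 14: T[14][13]=13·1+78=91
Read S(14,13) = 91.

91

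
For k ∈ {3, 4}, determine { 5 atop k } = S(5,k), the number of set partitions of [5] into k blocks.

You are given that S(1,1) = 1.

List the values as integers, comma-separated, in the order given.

r2: T_2,1=1×1+0=1; T_2,2=2×0+1=1
r3: T_3,1=1×1+0=1; T_3,2=2×1+1=3; T_3,3=3×0+1=1
r4: T_4,2=2×3+1=7; T_4,3=3×1+3=6; T_4,4=4×0+1=1
r5: T_5,3=3×6+7=25; T_5,4=4×1+6=10
Read S(5,3) = 25, S(5,4) = 10.

25, 10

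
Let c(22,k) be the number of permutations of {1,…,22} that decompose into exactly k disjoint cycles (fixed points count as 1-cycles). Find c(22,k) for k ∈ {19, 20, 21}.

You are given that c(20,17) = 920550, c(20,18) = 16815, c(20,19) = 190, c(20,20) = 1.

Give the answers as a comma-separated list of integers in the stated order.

1689765, 25025, 231

row 21: T[21][18]=20·16815+920550=1256850  T[21][19]=20·190+16815=20615  T[21][20]=20·1+190=210  T[21][21]=20·0+1=1
row 22: T[22][19]=21·20615+1256850=1689765  T[22][20]=21·210+20615=25025  T[22][21]=21·1+210=231
Read c(22,19) = 1689765, c(22,20) = 25025, c(22,21) = 231.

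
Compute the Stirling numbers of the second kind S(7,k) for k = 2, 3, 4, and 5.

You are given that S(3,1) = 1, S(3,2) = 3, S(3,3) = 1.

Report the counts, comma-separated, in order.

i=4: T(4,1)=0+1·1=1 | T(4,2)=1+2·3=7 | T(4,3)=3+3·1=6 | T(4,4)=1+4·0=1
i=5: T(5,1)=0+1·1=1 | T(5,2)=1+2·7=15 | T(5,3)=7+3·6=25 | T(5,4)=6+4·1=10 | T(5,5)=1+5·0=1
i=6: T(6,1)=0+1·1=1 | T(6,2)=1+2·15=31 | T(6,3)=15+3·25=90 | T(6,4)=25+4·10=65 | T(6,5)=10+5·1=15
i=7: T(7,2)=1+2·31=63 | T(7,3)=31+3·90=301 | T(7,4)=90+4·65=350 | T(7,5)=65+5·15=140
Read S(7,2) = 63, S(7,3) = 301, S(7,4) = 350, S(7,5) = 140.

63, 301, 350, 140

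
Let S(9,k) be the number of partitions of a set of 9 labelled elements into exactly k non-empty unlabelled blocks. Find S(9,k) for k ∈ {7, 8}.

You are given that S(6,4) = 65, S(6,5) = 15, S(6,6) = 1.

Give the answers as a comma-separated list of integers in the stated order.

462, 36

[7] T[7,5]:5*15+65=140 · T[7,6]:6*1+15=21 · T[7,7]:7*0+1=1
[8] T[8,6]:6*21+140=266 · T[8,7]:7*1+21=28 · T[8,8]:8*0+1=1
[9] T[9,7]:7*28+266=462 · T[9,8]:8*1+28=36
Read S(9,7) = 462, S(9,8) = 36.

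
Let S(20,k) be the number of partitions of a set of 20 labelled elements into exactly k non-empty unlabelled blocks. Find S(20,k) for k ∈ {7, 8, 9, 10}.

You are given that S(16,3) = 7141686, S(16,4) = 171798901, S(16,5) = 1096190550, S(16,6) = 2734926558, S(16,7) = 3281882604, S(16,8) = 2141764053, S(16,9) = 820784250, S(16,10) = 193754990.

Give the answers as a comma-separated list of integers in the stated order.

11143554045652, 15170932662679, 12011282644725, 5917584964655

i=17: T(17,4)=7141686+4·171798901=694337290 | T(17,5)=171798901+5·1096190550=5652751651 | T(17,6)=1096190550+6·2734926558=17505749898 | T(17,7)=2734926558+7·3281882604=25708104786 | T(17,8)=3281882604+8·2141764053=20415995028 | T(17,9)=2141764053+9·820784250=9528822303 | T(17,10)=820784250+10·193754990=2758334150
i=18: T(18,5)=694337290+5·5652751651=28958095545 | T(18,6)=5652751651+6·17505749898=110687251039 | T(18,7)=17505749898+7·25708104786=197462483400 | T(18,8)=25708104786+8·20415995028=189036065010 | T(18,9)=20415995028+9·9528822303=106175395755 | T(18,10)=9528822303+10·2758334150=37112163803
i=19: T(19,6)=28958095545+6·110687251039=693081601779 | T(19,7)=110687251039+7·197462483400=1492924634839 | T(19,8)=197462483400+8·189036065010=1709751003480 | T(19,9)=189036065010+9·106175395755=1144614626805 | T(19,10)=106175395755+10·37112163803=477297033785
i=20: T(20,7)=693081601779+7·1492924634839=11143554045652 | T(20,8)=1492924634839+8·1709751003480=15170932662679 | T(20,9)=1709751003480+9·1144614626805=12011282644725 | T(20,10)=1144614626805+10·477297033785=5917584964655
Read S(20,7) = 11143554045652, S(20,8) = 15170932662679, S(20,9) = 12011282644725, S(20,10) = 5917584964655.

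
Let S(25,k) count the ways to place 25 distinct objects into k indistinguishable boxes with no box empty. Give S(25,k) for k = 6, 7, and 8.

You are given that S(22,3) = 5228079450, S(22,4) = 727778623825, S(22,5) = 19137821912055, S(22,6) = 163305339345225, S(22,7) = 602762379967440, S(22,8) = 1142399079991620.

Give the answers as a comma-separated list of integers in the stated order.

37026417000002430, 227832482998716310, 690223721118368580

r23: T_23,4=4×727778623825+5228079450=2916342574750; T_23,5=5×19137821912055+727778623825=96416888184100; T_23,6=6×163305339345225+19137821912055=998969857983405; T_23,7=7×602762379967440+163305339345225=4382641999117305; T_23,8=8×1142399079991620+602762379967440=9741955019900400
r24: T_24,5=5×96416888184100+2916342574750=485000783495250; T_24,6=6×998969857983405+96416888184100=6090236036084530; T_24,7=7×4382641999117305+998969857983405=31677463851804540; T_24,8=8×9741955019900400+4382641999117305=82318282158320505
r25: T_25,6=6×6090236036084530+485000783495250=37026417000002430; T_25,7=7×31677463851804540+6090236036084530=227832482998716310; T_25,8=8×82318282158320505+31677463851804540=690223721118368580
Read S(25,6) = 37026417000002430, S(25,7) = 227832482998716310, S(25,8) = 690223721118368580.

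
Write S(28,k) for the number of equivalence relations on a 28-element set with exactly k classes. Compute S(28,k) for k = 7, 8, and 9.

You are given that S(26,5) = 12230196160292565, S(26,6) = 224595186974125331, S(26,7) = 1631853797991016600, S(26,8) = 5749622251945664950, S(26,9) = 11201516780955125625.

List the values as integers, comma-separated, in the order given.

82892803728383735268, 392678226281361931131, 1006698291338432496375

row 27: T[27][6]=6·224595186974125331+12230196160292565=1359801318005044551  T[27][7]=7·1631853797991016600+224595186974125331=11647571772911241531  T[27][8]=8·5749622251945664950+1631853797991016600=47628831813556336200  T[27][9]=9·11201516780955125625+5749622251945664950=106563273280541795575
row 28: T[28][7]=7·11647571772911241531+1359801318005044551=82892803728383735268  T[28][8]=8·47628831813556336200+11647571772911241531=392678226281361931131  T[28][9]=9·106563273280541795575+47628831813556336200=1006698291338432496375
Read S(28,7) = 82892803728383735268, S(28,8) = 392678226281361931131, S(28,9) = 1006698291338432496375.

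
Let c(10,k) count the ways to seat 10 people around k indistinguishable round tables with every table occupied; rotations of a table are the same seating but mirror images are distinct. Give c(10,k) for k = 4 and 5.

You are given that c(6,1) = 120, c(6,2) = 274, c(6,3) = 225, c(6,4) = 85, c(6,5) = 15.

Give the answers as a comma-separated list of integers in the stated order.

723680, 269325

r7: T_7,1=6×120+0=720; T_7,2=6×274+120=1764; T_7,3=6×225+274=1624; T_7,4=6×85+225=735; T_7,5=6×15+85=175
r8: T_8,2=7×1764+720=13068; T_8,3=7×1624+1764=13132; T_8,4=7×735+1624=6769; T_8,5=7×175+735=1960
r9: T_9,3=8×13132+13068=118124; T_9,4=8×6769+13132=67284; T_9,5=8×1960+6769=22449
r10: T_10,4=9×67284+118124=723680; T_10,5=9×22449+67284=269325
Read c(10,4) = 723680, c(10,5) = 269325.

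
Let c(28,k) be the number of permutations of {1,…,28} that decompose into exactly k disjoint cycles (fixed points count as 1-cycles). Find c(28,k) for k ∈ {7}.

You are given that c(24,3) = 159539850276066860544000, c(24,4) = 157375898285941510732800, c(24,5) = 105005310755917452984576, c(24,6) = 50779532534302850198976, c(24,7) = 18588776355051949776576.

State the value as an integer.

11616723683566425573507775872

i=25: T(25,4)=159539850276066860544000+24·157375898285941510732800=3936561409138663118131200 | T(25,5)=157375898285941510732800+24·105005310755917452984576=2677503356427960382362624 | T(25,6)=105005310755917452984576+24·50779532534302850198976=1323714091579185857760000 | T(25,7)=50779532534302850198976+24·18588776355051949776576=496910165055549644836800
i=26: T(26,5)=3936561409138663118131200+25·2677503356427960382362624=70874145319837672677196800 | T(26,6)=2677503356427960382362624+25·1323714091579185857760000=35770355645907606826362624 | T(26,7)=1323714091579185857760000+25·496910165055549644836800=13746468217967926978680000
i=27: T(27,6)=70874145319837672677196800+26·35770355645907606826362624=1000903392113435450162625024 | T(27,7)=35770355645907606826362624+26·13746468217967926978680000=393178529313073708272042624
i=28: T(28,7)=1000903392113435450162625024+27·393178529313073708272042624=11616723683566425573507775872
Read c(28,7) = 11616723683566425573507775872.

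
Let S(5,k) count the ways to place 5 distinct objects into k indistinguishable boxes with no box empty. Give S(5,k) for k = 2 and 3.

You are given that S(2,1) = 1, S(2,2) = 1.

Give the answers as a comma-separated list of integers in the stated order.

r3: T_3,1=1×1+0=1; T_3,2=2×1+1=3; T_3,3=3×0+1=1
r4: T_4,1=1×1+0=1; T_4,2=2×3+1=7; T_4,3=3×1+3=6
r5: T_5,2=2×7+1=15; T_5,3=3×6+7=25
Read S(5,2) = 15, S(5,3) = 25.

15, 25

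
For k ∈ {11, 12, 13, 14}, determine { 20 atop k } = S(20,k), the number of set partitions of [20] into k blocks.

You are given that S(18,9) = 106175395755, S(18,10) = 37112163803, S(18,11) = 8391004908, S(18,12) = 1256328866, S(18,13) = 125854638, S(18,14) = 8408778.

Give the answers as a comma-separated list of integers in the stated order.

[19] T[19,10]:10*37112163803+106175395755=477297033785 · T[19,11]:11*8391004908+37112163803=129413217791 · T[19,12]:12*1256328866+8391004908=23466951300 · T[19,13]:13*125854638+1256328866=2892439160 · T[19,14]:14*8408778+125854638=243577530
[20] T[20,11]:11*129413217791+477297033785=1900842429486 · T[20,12]:12*23466951300+129413217791=411016633391 · T[20,13]:13*2892439160+23466951300=61068660380 · T[20,14]:14*243577530+2892439160=6302524580
Read S(20,11) = 1900842429486, S(20,12) = 411016633391, S(20,13) = 61068660380, S(20,14) = 6302524580.

1900842429486, 411016633391, 61068660380, 6302524580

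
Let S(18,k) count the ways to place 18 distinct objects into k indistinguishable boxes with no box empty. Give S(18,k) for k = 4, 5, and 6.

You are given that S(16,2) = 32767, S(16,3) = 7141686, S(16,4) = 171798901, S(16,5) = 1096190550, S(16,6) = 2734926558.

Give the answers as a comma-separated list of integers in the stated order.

2798806985, 28958095545, 110687251039

row 17: T[17][3]=3·7141686+32767=21457825  T[17][4]=4·171798901+7141686=694337290  T[17][5]=5·1096190550+171798901=5652751651  T[17][6]=6·2734926558+1096190550=17505749898
row 18: T[18][4]=4·694337290+21457825=2798806985  T[18][5]=5·5652751651+694337290=28958095545  T[18][6]=6·17505749898+5652751651=110687251039
Read S(18,4) = 2798806985, S(18,5) = 28958095545, S(18,6) = 110687251039.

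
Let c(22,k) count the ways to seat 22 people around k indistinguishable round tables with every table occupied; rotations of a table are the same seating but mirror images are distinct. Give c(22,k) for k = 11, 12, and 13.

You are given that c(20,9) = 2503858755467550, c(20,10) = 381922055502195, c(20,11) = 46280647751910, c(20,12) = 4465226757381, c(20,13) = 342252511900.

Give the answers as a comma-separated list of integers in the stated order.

[21] T[21,10]:20*381922055502195+2503858755467550=10142299865511450 · T[21,11]:20*46280647751910+381922055502195=1307535010540395 · T[21,12]:20*4465226757381+46280647751910=135585182899530 · T[21,13]:20*342252511900+4465226757381=11310276995381
[22] T[22,11]:21*1307535010540395+10142299865511450=37600535086859745 · T[22,12]:21*135585182899530+1307535010540395=4154823851430525 · T[22,13]:21*11310276995381+135585182899530=373100999802531
Read c(22,11) = 37600535086859745, c(22,12) = 4154823851430525, c(22,13) = 373100999802531.

37600535086859745, 4154823851430525, 373100999802531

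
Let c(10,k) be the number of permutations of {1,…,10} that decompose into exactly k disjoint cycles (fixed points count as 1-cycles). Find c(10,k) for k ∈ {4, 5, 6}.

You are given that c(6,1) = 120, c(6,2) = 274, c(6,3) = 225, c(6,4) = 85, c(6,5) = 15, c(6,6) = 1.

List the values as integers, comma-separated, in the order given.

723680, 269325, 63273

r7: T_7,1=6×120+0=720; T_7,2=6×274+120=1764; T_7,3=6×225+274=1624; T_7,4=6×85+225=735; T_7,5=6×15+85=175; T_7,6=6×1+15=21
r8: T_8,2=7×1764+720=13068; T_8,3=7×1624+1764=13132; T_8,4=7×735+1624=6769; T_8,5=7×175+735=1960; T_8,6=7×21+175=322
r9: T_9,3=8×13132+13068=118124; T_9,4=8×6769+13132=67284; T_9,5=8×1960+6769=22449; T_9,6=8×322+1960=4536
r10: T_10,4=9×67284+118124=723680; T_10,5=9×22449+67284=269325; T_10,6=9×4536+22449=63273
Read c(10,4) = 723680, c(10,5) = 269325, c(10,6) = 63273.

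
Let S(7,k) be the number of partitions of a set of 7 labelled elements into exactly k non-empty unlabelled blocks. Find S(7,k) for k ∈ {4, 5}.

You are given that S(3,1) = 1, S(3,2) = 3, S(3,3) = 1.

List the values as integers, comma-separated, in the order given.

r4: T_4,1=1×1+0=1; T_4,2=2×3+1=7; T_4,3=3×1+3=6; T_4,4=4×0+1=1
r5: T_5,2=2×7+1=15; T_5,3=3×6+7=25; T_5,4=4×1+6=10; T_5,5=5×0+1=1
r6: T_6,3=3×25+15=90; T_6,4=4×10+25=65; T_6,5=5×1+10=15
r7: T_7,4=4×65+90=350; T_7,5=5×15+65=140
Read S(7,4) = 350, S(7,5) = 140.

350, 140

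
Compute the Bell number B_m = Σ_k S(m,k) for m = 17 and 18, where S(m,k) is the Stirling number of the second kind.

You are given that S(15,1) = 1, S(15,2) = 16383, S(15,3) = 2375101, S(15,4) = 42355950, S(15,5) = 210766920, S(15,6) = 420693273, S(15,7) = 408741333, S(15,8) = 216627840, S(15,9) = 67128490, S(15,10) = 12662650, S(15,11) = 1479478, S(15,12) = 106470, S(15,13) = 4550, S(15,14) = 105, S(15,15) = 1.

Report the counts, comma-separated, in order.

82864869804, 682076806159

[16] T[16,1]:1*1+0=1 · T[16,2]:2*16383+1=32767 · T[16,3]:3*2375101+16383=7141686 · T[16,4]:4*42355950+2375101=171798901 · T[16,5]:5*210766920+42355950=1096190550 · T[16,6]:6*420693273+210766920=2734926558 · T[16,7]:7*408741333+420693273=3281882604 · T[16,8]:8*216627840+408741333=2141764053 · T[16,9]:9*67128490+216627840=820784250 · T[16,10]:10*12662650+67128490=193754990 · T[16,11]:11*1479478+12662650=28936908 · T[16,12]:12*106470+1479478=2757118 · T[16,13]:13*4550+106470=165620 · T[16,14]:14*105+4550=6020 · T[16,15]:15*1+105=120 · T[16,16]:16*0+1=1
[17] T[17,1]:1*1+0=1 · T[17,2]:2*32767+1=65535 · T[17,3]:3*7141686+32767=21457825 · T[17,4]:4*171798901+7141686=694337290 · T[17,5]:5*1096190550+171798901=5652751651 · T[17,6]:6*2734926558+1096190550=17505749898 · T[17,7]:7*3281882604+2734926558=25708104786 · T[17,8]:8*2141764053+3281882604=20415995028 · T[17,9]:9*820784250+2141764053=9528822303 · T[17,10]:10*193754990+820784250=2758334150 · T[17,11]:11*28936908+193754990=512060978 · T[17,12]:12*2757118+28936908=62022324 · T[17,13]:13*165620+2757118=4910178 · T[17,14]:14*6020+165620=249900 · T[17,15]:15*120+6020=7820 · T[17,16]:16*1+120=136 · T[17,17]:17*0+1=1
[18] T[18,1]:1*1+0=1 · T[18,2]:2*65535+1=131071 · T[18,3]:3*21457825+65535=64439010 · T[18,4]:4*694337290+21457825=2798806985 · T[18,5]:5*5652751651+694337290=28958095545 · T[18,6]:6*17505749898+5652751651=110687251039 · T[18,7]:7*25708104786+17505749898=197462483400 · T[18,8]:8*20415995028+25708104786=189036065010 · T[18,9]:9*9528822303+20415995028=106175395755 · T[18,10]:10*2758334150+9528822303=37112163803 · T[18,11]:11*512060978+2758334150=8391004908 · T[18,12]:12*62022324+512060978=1256328866 · T[18,13]:13*4910178+62022324=125854638 · T[18,14]:14*249900+4910178=8408778 · T[18,15]:15*7820+249900=367200 · T[18,16]:16*136+7820=9996 · T[18,17]:17*1+136=153 · T[18,18]:18*0+1=1
B_17 = ΣS(17,k) = 1+65535+21457825+694337290+5652751651+17505749898+25708104786+20415995028+9528822303+2758334150+512060978+62022324+4910178+249900+7820+136+1 = 82864869804
B_18 = ΣS(18,k) = 1+131071+64439010+2798806985+28958095545+110687251039+197462483400+189036065010+106175395755+37112163803+8391004908+1256328866+125854638+8408778+367200+9996+153+1 = 682076806159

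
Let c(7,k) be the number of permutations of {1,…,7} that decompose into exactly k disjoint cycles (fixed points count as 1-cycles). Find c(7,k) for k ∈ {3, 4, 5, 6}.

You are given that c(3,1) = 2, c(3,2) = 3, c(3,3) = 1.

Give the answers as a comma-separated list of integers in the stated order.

r4: T_4,1=3×2+0=6; T_4,2=3×3+2=11; T_4,3=3×1+3=6; T_4,4=3×0+1=1
r5: T_5,1=4×6+0=24; T_5,2=4×11+6=50; T_5,3=4×6+11=35; T_5,4=4×1+6=10; T_5,5=4×0+1=1
r6: T_6,2=5×50+24=274; T_6,3=5×35+50=225; T_6,4=5×10+35=85; T_6,5=5×1+10=15; T_6,6=5×0+1=1
r7: T_7,3=6×225+274=1624; T_7,4=6×85+225=735; T_7,5=6×15+85=175; T_7,6=6×1+15=21
Read c(7,3) = 1624, c(7,4) = 735, c(7,5) = 175, c(7,6) = 21.

1624, 735, 175, 21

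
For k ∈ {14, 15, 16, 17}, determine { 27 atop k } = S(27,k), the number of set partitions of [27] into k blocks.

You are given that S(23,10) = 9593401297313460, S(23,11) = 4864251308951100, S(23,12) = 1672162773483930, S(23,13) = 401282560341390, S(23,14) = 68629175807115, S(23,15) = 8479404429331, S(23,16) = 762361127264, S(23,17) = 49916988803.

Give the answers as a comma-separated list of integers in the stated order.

@24  (24,11):4864251308951100·11+9593401297313460→63100165695775560, (24,12):1672162773483930·12+4864251308951100→24930204590758260, (24,13):401282560341390·13+1672162773483930→6888836057922000, (24,14):68629175807115·14+401282560341390→1362091021641000, (24,15):8479404429331·15+68629175807115→195820242247080, (24,16):762361127264·16+8479404429331→20677182465555, (24,17):49916988803·17+762361127264→1610949936915
@25  (25,12):24930204590758260·12+63100165695775560→362262620784874680, (25,13):6888836057922000·13+24930204590758260→114485073343744260, (25,14):1362091021641000·14+6888836057922000→25958110360896000, (25,15):195820242247080·15+1362091021641000→4299394655347200, (25,16):20677182465555·16+195820242247080→526655161695960, (25,17):1610949936915·17+20677182465555→48063331393110
@26  (26,13):114485073343744260·13+362262620784874680→1850568574253550060, (26,14):25958110360896000·14+114485073343744260→477898618396288260, (26,15):4299394655347200·15+25958110360896000→90449030191104000, (26,16):526655161695960·16+4299394655347200→12725877242482560, (26,17):48063331393110·17+526655161695960→1343731795378830
@27  (27,14):477898618396288260·14+1850568574253550060→8541149231801585700, (27,15):90449030191104000·15+477898618396288260→1834634071262848260, (27,16):12725877242482560·16+90449030191104000→294063066070824960, (27,17):1343731795378830·17+12725877242482560→35569317763922670
Read S(27,14) = 8541149231801585700, S(27,15) = 1834634071262848260, S(27,16) = 294063066070824960, S(27,17) = 35569317763922670.

8541149231801585700, 1834634071262848260, 294063066070824960, 35569317763922670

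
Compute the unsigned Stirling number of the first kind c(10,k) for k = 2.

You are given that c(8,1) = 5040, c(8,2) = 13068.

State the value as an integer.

@9  (9,1):5040·8+0→40320, (9,2):13068·8+5040→109584
@10  (10,2):109584·9+40320→1026576
Read c(10,2) = 1026576.

1026576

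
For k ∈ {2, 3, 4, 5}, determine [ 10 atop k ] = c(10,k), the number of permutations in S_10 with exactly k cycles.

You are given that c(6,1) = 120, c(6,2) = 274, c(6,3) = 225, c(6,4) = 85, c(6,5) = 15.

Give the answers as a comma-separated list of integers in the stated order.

1026576, 1172700, 723680, 269325

@7  (7,1):120·6+0→720, (7,2):274·6+120→1764, (7,3):225·6+274→1624, (7,4):85·6+225→735, (7,5):15·6+85→175
@8  (8,1):720·7+0→5040, (8,2):1764·7+720→13068, (8,3):1624·7+1764→13132, (8,4):735·7+1624→6769, (8,5):175·7+735→1960
@9  (9,1):5040·8+0→40320, (9,2):13068·8+5040→109584, (9,3):13132·8+13068→118124, (9,4):6769·8+13132→67284, (9,5):1960·8+6769→22449
@10  (10,2):109584·9+40320→1026576, (10,3):118124·9+109584→1172700, (10,4):67284·9+118124→723680, (10,5):22449·9+67284→269325
Read c(10,2) = 1026576, c(10,3) = 1172700, c(10,4) = 723680, c(10,5) = 269325.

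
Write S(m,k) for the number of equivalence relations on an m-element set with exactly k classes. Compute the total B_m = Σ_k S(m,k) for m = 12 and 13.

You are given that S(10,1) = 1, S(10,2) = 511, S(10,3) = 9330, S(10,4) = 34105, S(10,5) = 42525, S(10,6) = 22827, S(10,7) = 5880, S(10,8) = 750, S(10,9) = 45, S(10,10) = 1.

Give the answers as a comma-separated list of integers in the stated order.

4213597, 27644437

i=11: T(11,1)=0+1·1=1 | T(11,2)=1+2·511=1023 | T(11,3)=511+3·9330=28501 | T(11,4)=9330+4·34105=145750 | T(11,5)=34105+5·42525=246730 | T(11,6)=42525+6·22827=179487 | T(11,7)=22827+7·5880=63987 | T(11,8)=5880+8·750=11880 | T(11,9)=750+9·45=1155 | T(11,10)=45+10·1=55 | T(11,11)=1+11·0=1
i=12: T(12,1)=0+1·1=1 | T(12,2)=1+2·1023=2047 | T(12,3)=1023+3·28501=86526 | T(12,4)=28501+4·145750=611501 | T(12,5)=145750+5·246730=1379400 | T(12,6)=246730+6·179487=1323652 | T(12,7)=179487+7·63987=627396 | T(12,8)=63987+8·11880=159027 | T(12,9)=11880+9·1155=22275 | T(12,10)=1155+10·55=1705 | T(12,11)=55+11·1=66 | T(12,12)=1+12·0=1
i=13: T(13,1)=0+1·1=1 | T(13,2)=1+2·2047=4095 | T(13,3)=2047+3·86526=261625 | T(13,4)=86526+4·611501=2532530 | T(13,5)=611501+5·1379400=7508501 | T(13,6)=1379400+6·1323652=9321312 | T(13,7)=1323652+7·627396=5715424 | T(13,8)=627396+8·159027=1899612 | T(13,9)=159027+9·22275=359502 | T(13,10)=22275+10·1705=39325 | T(13,11)=1705+11·66=2431 | T(13,12)=66+12·1=78 | T(13,13)=1+13·0=1
B_12 = ΣS(12,k) = 1+2047+86526+611501+1379400+1323652+627396+159027+22275+1705+66+1 = 4213597
B_13 = ΣS(13,k) = 1+4095+261625+2532530+7508501+9321312+5715424+1899612+359502+39325+2431+78+1 = 27644437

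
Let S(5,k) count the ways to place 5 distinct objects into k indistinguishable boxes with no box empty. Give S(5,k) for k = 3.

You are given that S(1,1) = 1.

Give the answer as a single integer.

i=2: T(2,1)=0+1·1=1 | T(2,2)=1+2·0=1
i=3: T(3,1)=0+1·1=1 | T(3,2)=1+2·1=3 | T(3,3)=1+3·0=1
i=4: T(4,2)=1+2·3=7 | T(4,3)=3+3·1=6
i=5: T(5,3)=7+3·6=25
Read S(5,3) = 25.

25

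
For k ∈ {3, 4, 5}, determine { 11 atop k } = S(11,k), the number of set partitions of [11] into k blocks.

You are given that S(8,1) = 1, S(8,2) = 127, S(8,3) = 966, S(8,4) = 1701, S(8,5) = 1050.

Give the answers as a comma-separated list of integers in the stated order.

@9  (9,1):1·1+0→1, (9,2):127·2+1→255, (9,3):966·3+127→3025, (9,4):1701·4+966→7770, (9,5):1050·5+1701→6951
@10  (10,2):255·2+1→511, (10,3):3025·3+255→9330, (10,4):7770·4+3025→34105, (10,5):6951·5+7770→42525
@11  (11,3):9330·3+511→28501, (11,4):34105·4+9330→145750, (11,5):42525·5+34105→246730
Read S(11,3) = 28501, S(11,4) = 145750, S(11,5) = 246730.

28501, 145750, 246730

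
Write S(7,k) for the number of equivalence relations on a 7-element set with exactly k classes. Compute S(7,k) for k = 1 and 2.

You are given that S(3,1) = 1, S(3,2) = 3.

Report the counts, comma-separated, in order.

@4  (4,1):1·1+0→1, (4,2):3·2+1→7
@5  (5,1):1·1+0→1, (5,2):7·2+1→15
@6  (6,1):1·1+0→1, (6,2):15·2+1→31
@7  (7,1):1·1+0→1, (7,2):31·2+1→63
Read S(7,1) = 1, S(7,2) = 63.

1, 63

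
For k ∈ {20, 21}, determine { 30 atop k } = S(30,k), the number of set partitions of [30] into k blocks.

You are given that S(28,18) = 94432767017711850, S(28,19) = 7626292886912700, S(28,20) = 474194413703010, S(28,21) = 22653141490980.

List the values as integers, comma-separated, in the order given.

i=29: T(29,19)=94432767017711850+19·7626292886912700=239332331869053150 | T(29,20)=7626292886912700+20·474194413703010=17110181160972900 | T(29,21)=474194413703010+21·22653141490980=949910385013590
i=30: T(30,20)=239332331869053150+20·17110181160972900=581535955088511150 | T(30,21)=17110181160972900+21·949910385013590=37058299246258290
Read S(30,20) = 581535955088511150, S(30,21) = 37058299246258290.

581535955088511150, 37058299246258290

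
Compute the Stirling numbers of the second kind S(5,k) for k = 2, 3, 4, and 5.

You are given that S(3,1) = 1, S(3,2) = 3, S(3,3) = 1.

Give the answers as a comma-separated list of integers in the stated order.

15, 25, 10, 1

@4  (4,1):1·1+0→1, (4,2):3·2+1→7, (4,3):1·3+3→6, (4,4):0·4+1→1
@5  (5,2):7·2+1→15, (5,3):6·3+7→25, (5,4):1·4+6→10, (5,5):0·5+1→1
Read S(5,2) = 15, S(5,3) = 25, S(5,4) = 10, S(5,5) = 1.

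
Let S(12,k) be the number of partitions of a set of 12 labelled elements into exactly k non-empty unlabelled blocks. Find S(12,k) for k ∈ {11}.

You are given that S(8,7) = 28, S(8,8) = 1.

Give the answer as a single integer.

[9] T[9,8]:8*1+28=36 · T[9,9]:9*0+1=1
[10] T[10,9]:9*1+36=45 · T[10,10]:10*0+1=1
[11] T[11,10]:10*1+45=55 · T[11,11]:11*0+1=1
[12] T[12,11]:11*1+55=66
Read S(12,11) = 66.

66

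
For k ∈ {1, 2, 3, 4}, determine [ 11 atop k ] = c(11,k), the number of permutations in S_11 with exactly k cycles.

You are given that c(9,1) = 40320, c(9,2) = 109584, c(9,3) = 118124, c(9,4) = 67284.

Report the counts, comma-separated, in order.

3628800, 10628640, 12753576, 8409500

row 10: T[10][1]=9·40320+0=362880  T[10][2]=9·109584+40320=1026576  T[10][3]=9·118124+109584=1172700  T[10][4]=9·67284+118124=723680
row 11: T[11][1]=10·362880+0=3628800  T[11][2]=10·1026576+362880=10628640  T[11][3]=10·1172700+1026576=12753576  T[11][4]=10·723680+1172700=8409500
Read c(11,1) = 3628800, c(11,2) = 10628640, c(11,3) = 12753576, c(11,4) = 8409500.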